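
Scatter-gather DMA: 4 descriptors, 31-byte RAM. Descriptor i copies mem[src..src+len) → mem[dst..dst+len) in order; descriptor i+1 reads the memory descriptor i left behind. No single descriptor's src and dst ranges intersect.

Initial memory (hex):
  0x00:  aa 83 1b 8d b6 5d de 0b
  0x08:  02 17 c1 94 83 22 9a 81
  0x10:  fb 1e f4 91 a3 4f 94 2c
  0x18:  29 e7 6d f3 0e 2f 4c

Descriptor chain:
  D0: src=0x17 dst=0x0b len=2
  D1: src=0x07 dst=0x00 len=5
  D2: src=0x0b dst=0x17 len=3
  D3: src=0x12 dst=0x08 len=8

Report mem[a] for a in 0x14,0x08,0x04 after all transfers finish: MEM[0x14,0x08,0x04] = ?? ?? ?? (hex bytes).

[0] 0x17->0x0b len=2 : 2c 29
[1] 0x07->0x00 len=5 : 0b 02 17 c1 2c
[2] 0x0b->0x17 len=3 : 2c 29 22
[3] 0x12->0x08 len=8 : f4 91 a3 4f 94 2c 29 22
query mem[0x14]=0xa3, mem[0x08]=0xf4, mem[0x04]=0x2c

MEM[0x14,0x08,0x04] = a3 f4 2c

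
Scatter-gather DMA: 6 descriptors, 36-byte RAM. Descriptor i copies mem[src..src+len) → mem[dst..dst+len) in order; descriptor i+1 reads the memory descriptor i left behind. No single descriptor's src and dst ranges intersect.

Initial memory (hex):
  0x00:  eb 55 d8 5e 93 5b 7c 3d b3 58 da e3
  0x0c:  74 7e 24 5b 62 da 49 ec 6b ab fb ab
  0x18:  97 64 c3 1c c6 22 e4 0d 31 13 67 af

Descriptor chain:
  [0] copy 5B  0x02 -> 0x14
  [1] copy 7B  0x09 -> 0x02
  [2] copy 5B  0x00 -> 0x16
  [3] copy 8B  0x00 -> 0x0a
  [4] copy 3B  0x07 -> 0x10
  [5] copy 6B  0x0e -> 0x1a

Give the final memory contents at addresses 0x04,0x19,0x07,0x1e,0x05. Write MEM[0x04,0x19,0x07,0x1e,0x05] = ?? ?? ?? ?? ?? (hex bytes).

MEM[0x04,0x19,0x07,0x1e,0x05] = e3 da 24 58 74

D0: mem[0x14..0x18] <- [d8 5e 93 5b 7c]
D1: mem[0x02..0x08] <- [58 da e3 74 7e 24 5b]
D2: mem[0x16..0x1a] <- [eb 55 58 da e3]
D3: mem[0x0a..0x11] <- [eb 55 58 da e3 74 7e 24]
D4: mem[0x10..0x12] <- [24 5b 58]
D5: mem[0x1a..0x1f] <- [e3 74 24 5b 58 ec]
query mem[0x04]=0xe3, mem[0x19]=0xda, mem[0x07]=0x24, mem[0x1e]=0x58, mem[0x05]=0x74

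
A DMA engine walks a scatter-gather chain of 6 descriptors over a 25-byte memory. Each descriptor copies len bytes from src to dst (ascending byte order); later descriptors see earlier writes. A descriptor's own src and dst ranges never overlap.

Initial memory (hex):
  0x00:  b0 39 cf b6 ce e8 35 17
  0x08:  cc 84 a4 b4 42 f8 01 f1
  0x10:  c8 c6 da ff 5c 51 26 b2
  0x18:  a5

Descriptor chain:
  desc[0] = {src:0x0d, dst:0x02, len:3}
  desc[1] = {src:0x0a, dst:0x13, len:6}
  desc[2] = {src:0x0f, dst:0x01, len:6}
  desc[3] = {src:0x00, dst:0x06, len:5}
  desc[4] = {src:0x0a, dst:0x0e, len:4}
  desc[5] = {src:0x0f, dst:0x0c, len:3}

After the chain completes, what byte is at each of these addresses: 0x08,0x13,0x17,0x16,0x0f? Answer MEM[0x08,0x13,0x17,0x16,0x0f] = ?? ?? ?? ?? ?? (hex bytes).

  after D0: wrote 3B at 0x02 = f801f1
  after D1: wrote 6B at 0x13 = a4b442f801f1
  after D2: wrote 6B at 0x01 = f1c8c6daa4b4
  after D3: wrote 5B at 0x06 = b0f1c8c6da
  after D4: wrote 4B at 0x0e = dab442f8
  after D5: wrote 3B at 0x0c = b442f8
query mem[0x08]=0xc8, mem[0x13]=0xa4, mem[0x17]=0x01, mem[0x16]=0xf8, mem[0x0f]=0xb4

MEM[0x08,0x13,0x17,0x16,0x0f] = c8 a4 01 f8 b4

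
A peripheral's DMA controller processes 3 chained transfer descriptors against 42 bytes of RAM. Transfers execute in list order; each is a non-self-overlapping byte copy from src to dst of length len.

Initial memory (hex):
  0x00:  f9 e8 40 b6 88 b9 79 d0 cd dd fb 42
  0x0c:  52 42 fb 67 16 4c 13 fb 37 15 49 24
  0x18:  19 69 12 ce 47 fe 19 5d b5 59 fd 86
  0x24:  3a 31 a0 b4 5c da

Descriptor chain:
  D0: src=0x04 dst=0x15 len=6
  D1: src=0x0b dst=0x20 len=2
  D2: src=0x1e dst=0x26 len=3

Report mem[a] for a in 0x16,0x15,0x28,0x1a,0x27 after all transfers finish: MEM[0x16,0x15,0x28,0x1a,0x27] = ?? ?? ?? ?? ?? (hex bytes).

MEM[0x16,0x15,0x28,0x1a,0x27] = b9 88 42 dd 5d

  after D0: wrote 6B at 0x15 = 88b979d0cddd
  after D1: wrote 2B at 0x20 = 4252
  after D2: wrote 3B at 0x26 = 195d42
query mem[0x16]=0xb9, mem[0x15]=0x88, mem[0x28]=0x42, mem[0x1a]=0xdd, mem[0x27]=0x5d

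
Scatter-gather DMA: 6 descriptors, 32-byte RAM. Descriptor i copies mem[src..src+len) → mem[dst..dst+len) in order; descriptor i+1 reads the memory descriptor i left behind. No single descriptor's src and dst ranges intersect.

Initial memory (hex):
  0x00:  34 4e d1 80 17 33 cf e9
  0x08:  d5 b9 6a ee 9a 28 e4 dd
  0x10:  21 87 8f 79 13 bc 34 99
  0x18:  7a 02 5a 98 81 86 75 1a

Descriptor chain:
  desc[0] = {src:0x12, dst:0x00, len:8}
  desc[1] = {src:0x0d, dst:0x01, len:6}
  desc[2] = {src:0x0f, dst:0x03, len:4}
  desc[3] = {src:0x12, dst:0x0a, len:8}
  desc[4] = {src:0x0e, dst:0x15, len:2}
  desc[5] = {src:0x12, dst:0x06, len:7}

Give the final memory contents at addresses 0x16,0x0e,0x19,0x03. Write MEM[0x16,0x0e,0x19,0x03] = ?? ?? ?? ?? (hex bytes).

[0] 0x12->0x00 len=8 : 8f 79 13 bc 34 99 7a 02
[1] 0x0d->0x01 len=6 : 28 e4 dd 21 87 8f
[2] 0x0f->0x03 len=4 : dd 21 87 8f
[3] 0x12->0x0a len=8 : 8f 79 13 bc 34 99 7a 02
[4] 0x0e->0x15 len=2 : 34 99
[5] 0x12->0x06 len=7 : 8f 79 13 34 99 99 7a
query mem[0x16]=0x99, mem[0x0e]=0x34, mem[0x19]=0x02, mem[0x03]=0xdd

MEM[0x16,0x0e,0x19,0x03] = 99 34 02 dd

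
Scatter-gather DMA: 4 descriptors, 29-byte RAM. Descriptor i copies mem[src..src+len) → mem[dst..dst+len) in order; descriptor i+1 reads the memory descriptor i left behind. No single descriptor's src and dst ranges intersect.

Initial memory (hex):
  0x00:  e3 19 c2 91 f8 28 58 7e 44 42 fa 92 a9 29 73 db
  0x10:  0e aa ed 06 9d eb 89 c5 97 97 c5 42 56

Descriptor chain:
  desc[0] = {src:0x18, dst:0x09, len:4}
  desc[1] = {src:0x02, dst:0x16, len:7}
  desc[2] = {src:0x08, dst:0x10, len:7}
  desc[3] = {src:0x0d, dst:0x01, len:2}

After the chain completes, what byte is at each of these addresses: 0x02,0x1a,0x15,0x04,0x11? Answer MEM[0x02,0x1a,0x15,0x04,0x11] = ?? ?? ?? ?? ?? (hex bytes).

D0: mem[0x09..0x0c] <- [97 97 c5 42]
D1: mem[0x16..0x1c] <- [c2 91 f8 28 58 7e 44]
D2: mem[0x10..0x16] <- [44 97 97 c5 42 29 73]
D3: mem[0x01..0x02] <- [29 73]
query mem[0x02]=0x73, mem[0x1a]=0x58, mem[0x15]=0x29, mem[0x04]=0xf8, mem[0x11]=0x97

MEM[0x02,0x1a,0x15,0x04,0x11] = 73 58 29 f8 97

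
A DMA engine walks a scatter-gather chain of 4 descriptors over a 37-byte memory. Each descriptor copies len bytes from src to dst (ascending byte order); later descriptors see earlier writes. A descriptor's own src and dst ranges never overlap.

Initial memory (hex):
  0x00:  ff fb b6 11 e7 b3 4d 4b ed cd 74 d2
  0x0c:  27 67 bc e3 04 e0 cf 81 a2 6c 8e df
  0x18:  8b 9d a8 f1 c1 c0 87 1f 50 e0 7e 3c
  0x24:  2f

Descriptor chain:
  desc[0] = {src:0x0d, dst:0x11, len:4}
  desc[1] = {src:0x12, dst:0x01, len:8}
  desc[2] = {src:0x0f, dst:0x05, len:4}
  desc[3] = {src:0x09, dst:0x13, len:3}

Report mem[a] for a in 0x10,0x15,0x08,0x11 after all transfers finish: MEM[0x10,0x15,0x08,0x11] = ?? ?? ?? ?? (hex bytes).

MEM[0x10,0x15,0x08,0x11] = 04 d2 bc 67

[0] 0x0d->0x11 len=4 : 67 bc e3 04
[1] 0x12->0x01 len=8 : bc e3 04 6c 8e df 8b 9d
[2] 0x0f->0x05 len=4 : e3 04 67 bc
[3] 0x09->0x13 len=3 : cd 74 d2
query mem[0x10]=0x04, mem[0x15]=0xd2, mem[0x08]=0xbc, mem[0x11]=0x67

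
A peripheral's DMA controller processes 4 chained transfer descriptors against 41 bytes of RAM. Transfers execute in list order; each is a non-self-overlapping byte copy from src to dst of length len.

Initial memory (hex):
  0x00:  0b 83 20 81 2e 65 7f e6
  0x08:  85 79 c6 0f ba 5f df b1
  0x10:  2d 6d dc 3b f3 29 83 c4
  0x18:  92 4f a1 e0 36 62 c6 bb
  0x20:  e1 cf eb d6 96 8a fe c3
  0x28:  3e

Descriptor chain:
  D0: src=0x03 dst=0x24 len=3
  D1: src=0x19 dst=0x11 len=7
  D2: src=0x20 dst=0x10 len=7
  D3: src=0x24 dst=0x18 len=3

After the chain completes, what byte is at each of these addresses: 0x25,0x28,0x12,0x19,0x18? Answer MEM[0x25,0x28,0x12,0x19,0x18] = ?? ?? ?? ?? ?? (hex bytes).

  after D0: wrote 3B at 0x24 = 812e65
  after D1: wrote 7B at 0x11 = 4fa1e03662c6bb
  after D2: wrote 7B at 0x10 = e1cfebd6812e65
  after D3: wrote 3B at 0x18 = 812e65
query mem[0x25]=0x2e, mem[0x28]=0x3e, mem[0x12]=0xeb, mem[0x19]=0x2e, mem[0x18]=0x81

MEM[0x25,0x28,0x12,0x19,0x18] = 2e 3e eb 2e 81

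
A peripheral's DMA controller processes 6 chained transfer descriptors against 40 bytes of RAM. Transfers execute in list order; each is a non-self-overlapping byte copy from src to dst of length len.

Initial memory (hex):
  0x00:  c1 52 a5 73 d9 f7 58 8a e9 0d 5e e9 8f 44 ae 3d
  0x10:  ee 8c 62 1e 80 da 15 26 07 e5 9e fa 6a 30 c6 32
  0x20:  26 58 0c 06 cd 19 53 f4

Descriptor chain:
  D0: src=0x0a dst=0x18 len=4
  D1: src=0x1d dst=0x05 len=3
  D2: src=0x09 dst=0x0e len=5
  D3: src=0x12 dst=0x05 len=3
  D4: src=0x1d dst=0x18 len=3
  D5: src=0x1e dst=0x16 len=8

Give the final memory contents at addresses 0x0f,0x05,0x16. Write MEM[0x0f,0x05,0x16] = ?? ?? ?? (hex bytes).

MEM[0x0f,0x05,0x16] = 5e 44 c6

D0: mem[0x18..0x1b] <- [5e e9 8f 44]
D1: mem[0x05..0x07] <- [30 c6 32]
D2: mem[0x0e..0x12] <- [0d 5e e9 8f 44]
D3: mem[0x05..0x07] <- [44 1e 80]
D4: mem[0x18..0x1a] <- [30 c6 32]
D5: mem[0x16..0x1d] <- [c6 32 26 58 0c 06 cd 19]
query mem[0x0f]=0x5e, mem[0x05]=0x44, mem[0x16]=0xc6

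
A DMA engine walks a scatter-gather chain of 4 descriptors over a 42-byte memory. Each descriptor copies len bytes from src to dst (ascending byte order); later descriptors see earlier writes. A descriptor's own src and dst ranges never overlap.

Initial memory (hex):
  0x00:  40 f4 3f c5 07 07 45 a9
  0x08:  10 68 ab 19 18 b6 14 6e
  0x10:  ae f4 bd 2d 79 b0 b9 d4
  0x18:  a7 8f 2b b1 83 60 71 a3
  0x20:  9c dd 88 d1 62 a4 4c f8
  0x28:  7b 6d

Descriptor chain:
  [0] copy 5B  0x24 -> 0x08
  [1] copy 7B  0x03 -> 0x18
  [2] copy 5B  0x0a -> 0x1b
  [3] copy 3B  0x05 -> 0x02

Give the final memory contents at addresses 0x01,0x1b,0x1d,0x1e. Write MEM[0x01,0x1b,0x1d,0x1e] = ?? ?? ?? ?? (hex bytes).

#0 dst[0x08+5] := {0x62,0xa4,0x4c,0xf8,0x7b}
#1 dst[0x18+7] := {0xc5,0x07,0x07,0x45,0xa9,0x62,0xa4}
#2 dst[0x1b+5] := {0x4c,0xf8,0x7b,0xb6,0x14}
#3 dst[0x02+3] := {0x07,0x45,0xa9}
query mem[0x01]=0xf4, mem[0x1b]=0x4c, mem[0x1d]=0x7b, mem[0x1e]=0xb6

MEM[0x01,0x1b,0x1d,0x1e] = f4 4c 7b b6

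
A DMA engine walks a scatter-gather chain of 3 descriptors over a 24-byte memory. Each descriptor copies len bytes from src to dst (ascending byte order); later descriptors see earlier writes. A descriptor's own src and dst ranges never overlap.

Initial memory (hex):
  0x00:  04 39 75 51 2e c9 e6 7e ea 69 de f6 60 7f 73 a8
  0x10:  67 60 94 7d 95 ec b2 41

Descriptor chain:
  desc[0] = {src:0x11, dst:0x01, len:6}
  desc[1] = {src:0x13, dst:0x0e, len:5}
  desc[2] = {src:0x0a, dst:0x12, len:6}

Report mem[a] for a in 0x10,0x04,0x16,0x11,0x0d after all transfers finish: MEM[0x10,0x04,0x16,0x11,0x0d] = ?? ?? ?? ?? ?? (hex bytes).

  after D0: wrote 6B at 0x01 = 60947d95ecb2
  after D1: wrote 5B at 0x0e = 7d95ecb241
  after D2: wrote 6B at 0x12 = def6607f7d95
query mem[0x10]=0xec, mem[0x04]=0x95, mem[0x16]=0x7d, mem[0x11]=0xb2, mem[0x0d]=0x7f

MEM[0x10,0x04,0x16,0x11,0x0d] = ec 95 7d b2 7f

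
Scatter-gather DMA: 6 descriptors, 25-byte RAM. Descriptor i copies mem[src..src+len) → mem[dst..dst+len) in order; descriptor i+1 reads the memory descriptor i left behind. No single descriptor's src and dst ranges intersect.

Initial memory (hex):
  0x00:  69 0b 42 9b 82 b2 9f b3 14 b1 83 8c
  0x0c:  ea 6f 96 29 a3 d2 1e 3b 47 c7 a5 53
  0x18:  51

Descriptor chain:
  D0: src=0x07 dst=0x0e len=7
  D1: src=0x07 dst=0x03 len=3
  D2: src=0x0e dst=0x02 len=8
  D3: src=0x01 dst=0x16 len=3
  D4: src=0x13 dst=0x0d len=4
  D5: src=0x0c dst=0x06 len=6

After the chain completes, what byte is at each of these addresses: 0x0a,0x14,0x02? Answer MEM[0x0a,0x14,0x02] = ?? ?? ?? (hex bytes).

MEM[0x0a,0x14,0x02] = 0b 6f b3

#0 dst[0x0e+7] := {0xb3,0x14,0xb1,0x83,0x8c,0xea,0x6f}
#1 dst[0x03+3] := {0xb3,0x14,0xb1}
#2 dst[0x02+8] := {0xb3,0x14,0xb1,0x83,0x8c,0xea,0x6f,0xc7}
#3 dst[0x16+3] := {0x0b,0xb3,0x14}
#4 dst[0x0d+4] := {0xea,0x6f,0xc7,0x0b}
#5 dst[0x06+6] := {0xea,0xea,0x6f,0xc7,0x0b,0x83}
query mem[0x0a]=0x0b, mem[0x14]=0x6f, mem[0x02]=0xb3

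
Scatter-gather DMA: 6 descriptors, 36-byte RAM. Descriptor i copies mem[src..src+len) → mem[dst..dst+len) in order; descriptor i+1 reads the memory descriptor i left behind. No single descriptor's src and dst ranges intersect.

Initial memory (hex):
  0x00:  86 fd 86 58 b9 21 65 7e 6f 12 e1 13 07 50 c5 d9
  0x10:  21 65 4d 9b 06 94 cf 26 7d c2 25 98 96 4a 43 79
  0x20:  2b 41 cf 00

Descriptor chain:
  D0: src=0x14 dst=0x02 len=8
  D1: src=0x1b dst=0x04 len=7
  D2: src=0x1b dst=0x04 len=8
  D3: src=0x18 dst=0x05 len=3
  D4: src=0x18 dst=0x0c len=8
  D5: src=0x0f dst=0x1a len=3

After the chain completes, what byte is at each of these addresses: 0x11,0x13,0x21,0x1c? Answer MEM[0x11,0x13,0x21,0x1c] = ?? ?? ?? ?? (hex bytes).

[0] 0x14->0x02 len=8 : 06 94 cf 26 7d c2 25 98
[1] 0x1b->0x04 len=7 : 98 96 4a 43 79 2b 41
[2] 0x1b->0x04 len=8 : 98 96 4a 43 79 2b 41 cf
[3] 0x18->0x05 len=3 : 7d c2 25
[4] 0x18->0x0c len=8 : 7d c2 25 98 96 4a 43 79
[5] 0x0f->0x1a len=3 : 98 96 4a
query mem[0x11]=0x4a, mem[0x13]=0x79, mem[0x21]=0x41, mem[0x1c]=0x4a

MEM[0x11,0x13,0x21,0x1c] = 4a 79 41 4a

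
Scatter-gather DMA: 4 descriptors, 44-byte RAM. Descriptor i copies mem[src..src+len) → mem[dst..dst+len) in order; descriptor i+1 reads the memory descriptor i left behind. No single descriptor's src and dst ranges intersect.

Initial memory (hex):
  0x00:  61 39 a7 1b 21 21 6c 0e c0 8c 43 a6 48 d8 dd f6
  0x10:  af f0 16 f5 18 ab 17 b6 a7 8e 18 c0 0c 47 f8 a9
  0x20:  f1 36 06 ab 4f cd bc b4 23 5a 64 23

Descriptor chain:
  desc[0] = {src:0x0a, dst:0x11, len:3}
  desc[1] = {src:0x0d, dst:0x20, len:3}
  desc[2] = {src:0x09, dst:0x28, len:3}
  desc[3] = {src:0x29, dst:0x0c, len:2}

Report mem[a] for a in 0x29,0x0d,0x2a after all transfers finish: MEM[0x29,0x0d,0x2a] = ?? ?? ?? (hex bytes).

MEM[0x29,0x0d,0x2a] = 43 a6 a6

#0 dst[0x11+3] := {0x43,0xa6,0x48}
#1 dst[0x20+3] := {0xd8,0xdd,0xf6}
#2 dst[0x28+3] := {0x8c,0x43,0xa6}
#3 dst[0x0c+2] := {0x43,0xa6}
query mem[0x29]=0x43, mem[0x0d]=0xa6, mem[0x2a]=0xa6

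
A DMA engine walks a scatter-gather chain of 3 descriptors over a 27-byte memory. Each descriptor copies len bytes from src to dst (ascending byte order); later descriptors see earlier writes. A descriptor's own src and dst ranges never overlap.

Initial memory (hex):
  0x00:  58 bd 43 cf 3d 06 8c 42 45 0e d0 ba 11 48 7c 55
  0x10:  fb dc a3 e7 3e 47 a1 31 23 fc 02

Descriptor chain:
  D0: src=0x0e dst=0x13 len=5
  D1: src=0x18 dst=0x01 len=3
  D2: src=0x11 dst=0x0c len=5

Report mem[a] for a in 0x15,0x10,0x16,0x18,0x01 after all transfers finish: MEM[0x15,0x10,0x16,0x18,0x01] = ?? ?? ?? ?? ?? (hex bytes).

MEM[0x15,0x10,0x16,0x18,0x01] = fb fb dc 23 23

  after D0: wrote 5B at 0x13 = 7c55fbdca3
  after D1: wrote 3B at 0x01 = 23fc02
  after D2: wrote 5B at 0x0c = dca37c55fb
query mem[0x15]=0xfb, mem[0x10]=0xfb, mem[0x16]=0xdc, mem[0x18]=0x23, mem[0x01]=0x23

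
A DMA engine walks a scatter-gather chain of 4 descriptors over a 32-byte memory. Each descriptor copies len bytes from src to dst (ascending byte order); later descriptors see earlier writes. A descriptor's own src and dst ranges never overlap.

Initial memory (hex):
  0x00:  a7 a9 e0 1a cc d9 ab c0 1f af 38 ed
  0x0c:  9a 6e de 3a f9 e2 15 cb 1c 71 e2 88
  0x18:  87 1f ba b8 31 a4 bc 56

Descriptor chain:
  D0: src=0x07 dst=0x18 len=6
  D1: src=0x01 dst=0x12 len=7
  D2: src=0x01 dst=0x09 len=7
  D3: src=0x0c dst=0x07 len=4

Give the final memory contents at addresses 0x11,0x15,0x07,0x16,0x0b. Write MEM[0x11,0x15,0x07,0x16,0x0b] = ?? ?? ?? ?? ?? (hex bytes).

MEM[0x11,0x15,0x07,0x16,0x0b] = e2 cc cc d9 1a

  after D0: wrote 6B at 0x18 = c01faf38ed9a
  after D1: wrote 7B at 0x12 = a9e01accd9abc0
  after D2: wrote 7B at 0x09 = a9e01accd9abc0
  after D3: wrote 4B at 0x07 = ccd9abc0
query mem[0x11]=0xe2, mem[0x15]=0xcc, mem[0x07]=0xcc, mem[0x16]=0xd9, mem[0x0b]=0x1a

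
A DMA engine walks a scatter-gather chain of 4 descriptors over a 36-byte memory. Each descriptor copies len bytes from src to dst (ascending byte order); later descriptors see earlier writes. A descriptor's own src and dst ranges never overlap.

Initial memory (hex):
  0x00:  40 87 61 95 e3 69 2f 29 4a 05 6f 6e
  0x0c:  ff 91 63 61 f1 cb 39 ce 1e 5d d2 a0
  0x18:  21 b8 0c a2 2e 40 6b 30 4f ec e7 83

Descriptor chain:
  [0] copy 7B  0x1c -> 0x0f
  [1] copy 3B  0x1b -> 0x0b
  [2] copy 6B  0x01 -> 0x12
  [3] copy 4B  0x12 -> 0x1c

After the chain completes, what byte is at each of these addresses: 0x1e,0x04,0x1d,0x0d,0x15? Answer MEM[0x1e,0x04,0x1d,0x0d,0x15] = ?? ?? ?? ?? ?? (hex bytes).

[0] 0x1c->0x0f len=7 : 2e 40 6b 30 4f ec e7
[1] 0x1b->0x0b len=3 : a2 2e 40
[2] 0x01->0x12 len=6 : 87 61 95 e3 69 2f
[3] 0x12->0x1c len=4 : 87 61 95 e3
query mem[0x1e]=0x95, mem[0x04]=0xe3, mem[0x1d]=0x61, mem[0x0d]=0x40, mem[0x15]=0xe3

MEM[0x1e,0x04,0x1d,0x0d,0x15] = 95 e3 61 40 e3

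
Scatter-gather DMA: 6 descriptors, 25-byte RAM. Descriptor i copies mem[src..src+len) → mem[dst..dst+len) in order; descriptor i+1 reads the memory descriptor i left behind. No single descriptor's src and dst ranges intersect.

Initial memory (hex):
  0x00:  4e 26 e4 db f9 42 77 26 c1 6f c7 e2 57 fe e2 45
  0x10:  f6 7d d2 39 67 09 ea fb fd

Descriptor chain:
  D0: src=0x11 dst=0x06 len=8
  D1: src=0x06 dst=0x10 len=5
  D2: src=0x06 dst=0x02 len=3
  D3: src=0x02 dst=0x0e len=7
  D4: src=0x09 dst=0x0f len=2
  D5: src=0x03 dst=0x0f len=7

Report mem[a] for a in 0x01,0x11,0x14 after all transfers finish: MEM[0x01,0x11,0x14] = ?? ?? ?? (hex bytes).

MEM[0x01,0x11,0x14] = 26 42 39

D0: mem[0x06..0x0d] <- [7d d2 39 67 09 ea fb fd]
D1: mem[0x10..0x14] <- [7d d2 39 67 09]
D2: mem[0x02..0x04] <- [7d d2 39]
D3: mem[0x0e..0x14] <- [7d d2 39 42 7d d2 39]
D4: mem[0x0f..0x10] <- [67 09]
D5: mem[0x0f..0x15] <- [d2 39 42 7d d2 39 67]
query mem[0x01]=0x26, mem[0x11]=0x42, mem[0x14]=0x39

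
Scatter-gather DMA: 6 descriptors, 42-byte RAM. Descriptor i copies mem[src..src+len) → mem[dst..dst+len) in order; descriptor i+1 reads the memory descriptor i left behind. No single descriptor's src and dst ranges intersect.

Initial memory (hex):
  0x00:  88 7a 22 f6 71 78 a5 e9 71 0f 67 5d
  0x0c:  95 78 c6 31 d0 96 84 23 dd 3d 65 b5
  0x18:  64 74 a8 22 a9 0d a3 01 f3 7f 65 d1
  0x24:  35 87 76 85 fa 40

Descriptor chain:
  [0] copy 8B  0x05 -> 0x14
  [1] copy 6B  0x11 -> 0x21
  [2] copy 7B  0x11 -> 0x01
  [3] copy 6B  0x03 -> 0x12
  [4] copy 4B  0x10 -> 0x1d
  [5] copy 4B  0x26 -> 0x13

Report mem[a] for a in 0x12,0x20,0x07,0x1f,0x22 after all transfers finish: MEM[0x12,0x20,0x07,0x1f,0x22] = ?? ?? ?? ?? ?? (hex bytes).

  after D0: wrote 8B at 0x14 = 78a5e9710f675d95
  after D1: wrote 6B at 0x21 = 96842378a5e9
  after D2: wrote 7B at 0x01 = 96842378a5e971
  after D3: wrote 6B at 0x12 = 2378a5e97171
  after D4: wrote 4B at 0x1d = d0962378
  after D5: wrote 4B at 0x13 = e985fa40
query mem[0x12]=0x23, mem[0x20]=0x78, mem[0x07]=0x71, mem[0x1f]=0x23, mem[0x22]=0x84

MEM[0x12,0x20,0x07,0x1f,0x22] = 23 78 71 23 84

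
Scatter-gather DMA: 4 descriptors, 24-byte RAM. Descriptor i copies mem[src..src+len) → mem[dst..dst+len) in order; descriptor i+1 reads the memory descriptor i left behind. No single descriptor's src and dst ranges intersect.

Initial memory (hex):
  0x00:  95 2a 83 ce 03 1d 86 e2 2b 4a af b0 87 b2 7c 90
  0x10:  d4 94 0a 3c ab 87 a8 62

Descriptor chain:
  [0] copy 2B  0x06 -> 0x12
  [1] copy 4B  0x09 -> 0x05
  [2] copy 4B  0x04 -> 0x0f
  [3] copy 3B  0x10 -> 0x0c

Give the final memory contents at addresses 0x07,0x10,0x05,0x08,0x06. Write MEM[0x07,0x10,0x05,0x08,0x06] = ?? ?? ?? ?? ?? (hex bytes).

[0] 0x06->0x12 len=2 : 86 e2
[1] 0x09->0x05 len=4 : 4a af b0 87
[2] 0x04->0x0f len=4 : 03 4a af b0
[3] 0x10->0x0c len=3 : 4a af b0
query mem[0x07]=0xb0, mem[0x10]=0x4a, mem[0x05]=0x4a, mem[0x08]=0x87, mem[0x06]=0xaf

MEM[0x07,0x10,0x05,0x08,0x06] = b0 4a 4a 87 af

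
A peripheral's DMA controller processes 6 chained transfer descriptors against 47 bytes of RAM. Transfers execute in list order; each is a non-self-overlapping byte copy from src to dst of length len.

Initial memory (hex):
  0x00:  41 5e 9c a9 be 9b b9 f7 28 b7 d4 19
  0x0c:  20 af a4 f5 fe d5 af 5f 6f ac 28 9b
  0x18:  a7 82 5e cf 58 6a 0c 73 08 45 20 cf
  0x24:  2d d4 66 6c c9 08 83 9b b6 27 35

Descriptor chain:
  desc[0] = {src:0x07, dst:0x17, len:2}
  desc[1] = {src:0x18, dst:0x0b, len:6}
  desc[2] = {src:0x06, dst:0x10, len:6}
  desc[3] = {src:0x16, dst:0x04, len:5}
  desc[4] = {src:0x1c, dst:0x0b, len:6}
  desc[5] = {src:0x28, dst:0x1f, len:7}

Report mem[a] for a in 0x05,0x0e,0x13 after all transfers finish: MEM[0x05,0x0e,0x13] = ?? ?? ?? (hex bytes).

[0] 0x07->0x17 len=2 : f7 28
[1] 0x18->0x0b len=6 : 28 82 5e cf 58 6a
[2] 0x06->0x10 len=6 : b9 f7 28 b7 d4 28
[3] 0x16->0x04 len=5 : 28 f7 28 82 5e
[4] 0x1c->0x0b len=6 : 58 6a 0c 73 08 45
[5] 0x28->0x1f len=7 : c9 08 83 9b b6 27 35
query mem[0x05]=0xf7, mem[0x0e]=0x73, mem[0x13]=0xb7

MEM[0x05,0x0e,0x13] = f7 73 b7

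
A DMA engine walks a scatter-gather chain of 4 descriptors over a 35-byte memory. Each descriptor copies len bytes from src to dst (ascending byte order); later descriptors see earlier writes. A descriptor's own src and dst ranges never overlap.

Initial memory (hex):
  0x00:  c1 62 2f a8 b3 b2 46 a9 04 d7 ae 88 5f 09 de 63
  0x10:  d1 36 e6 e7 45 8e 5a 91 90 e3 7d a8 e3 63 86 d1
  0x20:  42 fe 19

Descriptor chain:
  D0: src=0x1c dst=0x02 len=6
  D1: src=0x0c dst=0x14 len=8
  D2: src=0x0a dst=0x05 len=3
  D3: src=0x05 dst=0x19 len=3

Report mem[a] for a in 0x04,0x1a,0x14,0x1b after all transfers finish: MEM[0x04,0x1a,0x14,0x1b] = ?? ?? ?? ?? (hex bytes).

[0] 0x1c->0x02 len=6 : e3 63 86 d1 42 fe
[1] 0x0c->0x14 len=8 : 5f 09 de 63 d1 36 e6 e7
[2] 0x0a->0x05 len=3 : ae 88 5f
[3] 0x05->0x19 len=3 : ae 88 5f
query mem[0x04]=0x86, mem[0x1a]=0x88, mem[0x14]=0x5f, mem[0x1b]=0x5f

MEM[0x04,0x1a,0x14,0x1b] = 86 88 5f 5f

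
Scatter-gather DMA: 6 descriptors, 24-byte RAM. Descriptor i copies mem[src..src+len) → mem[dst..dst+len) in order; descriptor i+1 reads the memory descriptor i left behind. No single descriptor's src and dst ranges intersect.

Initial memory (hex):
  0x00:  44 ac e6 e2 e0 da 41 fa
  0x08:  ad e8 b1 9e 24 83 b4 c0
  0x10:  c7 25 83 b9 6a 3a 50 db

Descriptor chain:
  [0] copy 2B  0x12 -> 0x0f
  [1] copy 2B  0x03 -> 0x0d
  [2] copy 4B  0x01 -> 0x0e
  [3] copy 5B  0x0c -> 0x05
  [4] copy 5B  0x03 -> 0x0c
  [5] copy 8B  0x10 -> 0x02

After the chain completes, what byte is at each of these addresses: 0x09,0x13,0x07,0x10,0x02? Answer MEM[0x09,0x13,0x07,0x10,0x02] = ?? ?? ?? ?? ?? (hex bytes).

MEM[0x09,0x13,0x07,0x10,0x02] = db b9 3a ac ac

#0 dst[0x0f+2] := {0x83,0xb9}
#1 dst[0x0d+2] := {0xe2,0xe0}
#2 dst[0x0e+4] := {0xac,0xe6,0xe2,0xe0}
#3 dst[0x05+5] := {0x24,0xe2,0xac,0xe6,0xe2}
#4 dst[0x0c+5] := {0xe2,0xe0,0x24,0xe2,0xac}
#5 dst[0x02+8] := {0xac,0xe0,0x83,0xb9,0x6a,0x3a,0x50,0xdb}
query mem[0x09]=0xdb, mem[0x13]=0xb9, mem[0x07]=0x3a, mem[0x10]=0xac, mem[0x02]=0xac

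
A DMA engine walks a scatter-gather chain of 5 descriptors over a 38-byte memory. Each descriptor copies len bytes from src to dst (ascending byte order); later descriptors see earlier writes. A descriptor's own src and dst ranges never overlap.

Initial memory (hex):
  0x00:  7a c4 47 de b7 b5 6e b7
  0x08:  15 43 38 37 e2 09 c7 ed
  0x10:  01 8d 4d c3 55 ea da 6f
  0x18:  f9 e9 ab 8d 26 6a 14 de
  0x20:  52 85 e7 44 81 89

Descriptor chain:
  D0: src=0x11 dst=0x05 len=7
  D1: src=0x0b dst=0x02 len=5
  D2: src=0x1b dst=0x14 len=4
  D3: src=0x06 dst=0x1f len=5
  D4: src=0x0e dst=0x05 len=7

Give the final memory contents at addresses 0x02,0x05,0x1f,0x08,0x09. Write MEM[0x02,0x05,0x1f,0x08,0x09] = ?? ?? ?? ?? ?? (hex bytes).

D0: mem[0x05..0x0b] <- [8d 4d c3 55 ea da 6f]
D1: mem[0x02..0x06] <- [6f e2 09 c7 ed]
D2: mem[0x14..0x17] <- [8d 26 6a 14]
D3: mem[0x1f..0x23] <- [ed c3 55 ea da]
D4: mem[0x05..0x0b] <- [c7 ed 01 8d 4d c3 8d]
query mem[0x02]=0x6f, mem[0x05]=0xc7, mem[0x1f]=0xed, mem[0x08]=0x8d, mem[0x09]=0x4d

MEM[0x02,0x05,0x1f,0x08,0x09] = 6f c7 ed 8d 4d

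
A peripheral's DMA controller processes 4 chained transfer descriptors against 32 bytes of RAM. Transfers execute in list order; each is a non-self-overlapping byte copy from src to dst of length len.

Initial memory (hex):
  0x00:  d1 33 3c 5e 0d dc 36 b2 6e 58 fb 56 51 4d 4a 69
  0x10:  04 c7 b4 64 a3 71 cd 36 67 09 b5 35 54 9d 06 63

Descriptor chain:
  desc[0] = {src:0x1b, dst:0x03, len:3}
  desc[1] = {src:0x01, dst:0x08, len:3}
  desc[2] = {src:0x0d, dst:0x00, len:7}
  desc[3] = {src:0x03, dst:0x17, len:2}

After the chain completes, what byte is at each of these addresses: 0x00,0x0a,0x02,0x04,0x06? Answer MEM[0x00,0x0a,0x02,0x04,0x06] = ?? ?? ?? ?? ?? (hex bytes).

  after D0: wrote 3B at 0x03 = 35549d
  after D1: wrote 3B at 0x08 = 333c35
  after D2: wrote 7B at 0x00 = 4d4a6904c7b464
  after D3: wrote 2B at 0x17 = 04c7
query mem[0x00]=0x4d, mem[0x0a]=0x35, mem[0x02]=0x69, mem[0x04]=0xc7, mem[0x06]=0x64

MEM[0x00,0x0a,0x02,0x04,0x06] = 4d 35 69 c7 64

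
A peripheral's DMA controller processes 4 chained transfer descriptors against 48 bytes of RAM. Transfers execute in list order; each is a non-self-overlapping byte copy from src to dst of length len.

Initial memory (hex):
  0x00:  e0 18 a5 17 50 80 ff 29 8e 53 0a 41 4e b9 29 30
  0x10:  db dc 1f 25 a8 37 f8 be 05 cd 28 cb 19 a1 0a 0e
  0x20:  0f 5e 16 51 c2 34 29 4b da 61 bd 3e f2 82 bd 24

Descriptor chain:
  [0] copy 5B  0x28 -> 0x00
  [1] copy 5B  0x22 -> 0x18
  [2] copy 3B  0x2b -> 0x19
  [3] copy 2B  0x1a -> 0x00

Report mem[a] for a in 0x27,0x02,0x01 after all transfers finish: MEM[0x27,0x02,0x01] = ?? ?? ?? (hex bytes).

[0] 0x28->0x00 len=5 : da 61 bd 3e f2
[1] 0x22->0x18 len=5 : 16 51 c2 34 29
[2] 0x2b->0x19 len=3 : 3e f2 82
[3] 0x1a->0x00 len=2 : f2 82
query mem[0x27]=0x4b, mem[0x02]=0xbd, mem[0x01]=0x82

MEM[0x27,0x02,0x01] = 4b bd 82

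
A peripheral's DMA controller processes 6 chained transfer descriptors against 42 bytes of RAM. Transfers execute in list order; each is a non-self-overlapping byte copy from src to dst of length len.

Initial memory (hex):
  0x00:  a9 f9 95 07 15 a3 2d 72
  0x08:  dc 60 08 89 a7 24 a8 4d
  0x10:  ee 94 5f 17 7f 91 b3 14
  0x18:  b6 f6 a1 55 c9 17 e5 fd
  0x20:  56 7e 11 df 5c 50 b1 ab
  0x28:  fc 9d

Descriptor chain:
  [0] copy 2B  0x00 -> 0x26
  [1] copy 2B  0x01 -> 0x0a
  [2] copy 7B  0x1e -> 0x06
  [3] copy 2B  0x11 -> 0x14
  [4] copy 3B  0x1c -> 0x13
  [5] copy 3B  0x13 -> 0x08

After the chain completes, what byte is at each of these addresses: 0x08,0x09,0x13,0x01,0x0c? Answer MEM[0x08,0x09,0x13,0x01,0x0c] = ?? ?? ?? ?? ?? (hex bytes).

MEM[0x08,0x09,0x13,0x01,0x0c] = c9 17 c9 f9 5c

#0 dst[0x26+2] := {0xa9,0xf9}
#1 dst[0x0a+2] := {0xf9,0x95}
#2 dst[0x06+7] := {0xe5,0xfd,0x56,0x7e,0x11,0xdf,0x5c}
#3 dst[0x14+2] := {0x94,0x5f}
#4 dst[0x13+3] := {0xc9,0x17,0xe5}
#5 dst[0x08+3] := {0xc9,0x17,0xe5}
query mem[0x08]=0xc9, mem[0x09]=0x17, mem[0x13]=0xc9, mem[0x01]=0xf9, mem[0x0c]=0x5c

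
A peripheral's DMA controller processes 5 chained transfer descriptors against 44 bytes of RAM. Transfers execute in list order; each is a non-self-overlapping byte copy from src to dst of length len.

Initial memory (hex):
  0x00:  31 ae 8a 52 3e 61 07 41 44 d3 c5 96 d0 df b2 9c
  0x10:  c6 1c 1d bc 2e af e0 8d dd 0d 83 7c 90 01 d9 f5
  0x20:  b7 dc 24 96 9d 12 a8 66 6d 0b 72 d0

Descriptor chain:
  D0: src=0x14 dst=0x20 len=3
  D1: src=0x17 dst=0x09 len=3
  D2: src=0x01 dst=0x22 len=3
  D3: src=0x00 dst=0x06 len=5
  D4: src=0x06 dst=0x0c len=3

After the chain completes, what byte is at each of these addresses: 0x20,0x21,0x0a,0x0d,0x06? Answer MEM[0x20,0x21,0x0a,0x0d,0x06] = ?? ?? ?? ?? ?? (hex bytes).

[0] 0x14->0x20 len=3 : 2e af e0
[1] 0x17->0x09 len=3 : 8d dd 0d
[2] 0x01->0x22 len=3 : ae 8a 52
[3] 0x00->0x06 len=5 : 31 ae 8a 52 3e
[4] 0x06->0x0c len=3 : 31 ae 8a
query mem[0x20]=0x2e, mem[0x21]=0xaf, mem[0x0a]=0x3e, mem[0x0d]=0xae, mem[0x06]=0x31

MEM[0x20,0x21,0x0a,0x0d,0x06] = 2e af 3e ae 31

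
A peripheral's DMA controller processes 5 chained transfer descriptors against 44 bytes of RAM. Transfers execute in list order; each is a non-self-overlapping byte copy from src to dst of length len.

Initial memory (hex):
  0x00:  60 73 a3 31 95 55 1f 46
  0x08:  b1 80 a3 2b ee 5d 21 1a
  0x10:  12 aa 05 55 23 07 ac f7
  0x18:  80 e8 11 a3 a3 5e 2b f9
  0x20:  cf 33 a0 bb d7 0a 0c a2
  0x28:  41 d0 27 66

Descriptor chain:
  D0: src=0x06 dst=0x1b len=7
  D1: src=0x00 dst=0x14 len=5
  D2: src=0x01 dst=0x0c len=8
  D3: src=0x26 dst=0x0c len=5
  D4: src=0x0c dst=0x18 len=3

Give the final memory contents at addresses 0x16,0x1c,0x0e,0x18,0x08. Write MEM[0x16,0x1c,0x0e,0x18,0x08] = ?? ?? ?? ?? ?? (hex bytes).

MEM[0x16,0x1c,0x0e,0x18,0x08] = a3 46 41 0c b1

D0: mem[0x1b..0x21] <- [1f 46 b1 80 a3 2b ee]
D1: mem[0x14..0x18] <- [60 73 a3 31 95]
D2: mem[0x0c..0x13] <- [73 a3 31 95 55 1f 46 b1]
D3: mem[0x0c..0x10] <- [0c a2 41 d0 27]
D4: mem[0x18..0x1a] <- [0c a2 41]
query mem[0x16]=0xa3, mem[0x1c]=0x46, mem[0x0e]=0x41, mem[0x18]=0x0c, mem[0x08]=0xb1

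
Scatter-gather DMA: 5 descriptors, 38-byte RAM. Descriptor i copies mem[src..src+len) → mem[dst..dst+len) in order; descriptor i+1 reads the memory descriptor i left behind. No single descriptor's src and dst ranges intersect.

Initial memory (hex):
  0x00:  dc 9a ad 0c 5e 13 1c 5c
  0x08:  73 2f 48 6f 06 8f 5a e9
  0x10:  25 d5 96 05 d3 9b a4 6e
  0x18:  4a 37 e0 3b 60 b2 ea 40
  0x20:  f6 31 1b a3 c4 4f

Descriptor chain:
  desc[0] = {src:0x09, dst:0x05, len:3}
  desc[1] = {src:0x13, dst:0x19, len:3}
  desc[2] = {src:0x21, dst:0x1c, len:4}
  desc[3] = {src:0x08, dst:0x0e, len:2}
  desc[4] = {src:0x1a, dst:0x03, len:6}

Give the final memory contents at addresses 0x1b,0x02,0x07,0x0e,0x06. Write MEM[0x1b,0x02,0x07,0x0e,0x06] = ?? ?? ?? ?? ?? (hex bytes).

MEM[0x1b,0x02,0x07,0x0e,0x06] = 9b ad a3 73 1b

D0: mem[0x05..0x07] <- [2f 48 6f]
D1: mem[0x19..0x1b] <- [05 d3 9b]
D2: mem[0x1c..0x1f] <- [31 1b a3 c4]
D3: mem[0x0e..0x0f] <- [73 2f]
D4: mem[0x03..0x08] <- [d3 9b 31 1b a3 c4]
query mem[0x1b]=0x9b, mem[0x02]=0xad, mem[0x07]=0xa3, mem[0x0e]=0x73, mem[0x06]=0x1b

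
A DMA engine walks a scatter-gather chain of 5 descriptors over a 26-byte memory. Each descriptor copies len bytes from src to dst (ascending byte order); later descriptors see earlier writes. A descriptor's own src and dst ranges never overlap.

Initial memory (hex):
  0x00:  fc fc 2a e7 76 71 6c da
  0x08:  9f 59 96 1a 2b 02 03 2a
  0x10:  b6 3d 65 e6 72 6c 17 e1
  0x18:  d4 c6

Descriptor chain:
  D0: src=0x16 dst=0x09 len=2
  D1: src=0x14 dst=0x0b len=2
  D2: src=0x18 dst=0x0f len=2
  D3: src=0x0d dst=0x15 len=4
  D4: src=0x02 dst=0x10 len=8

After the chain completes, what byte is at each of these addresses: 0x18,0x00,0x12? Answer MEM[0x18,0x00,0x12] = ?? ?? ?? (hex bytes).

D0: mem[0x09..0x0a] <- [17 e1]
D1: mem[0x0b..0x0c] <- [72 6c]
D2: mem[0x0f..0x10] <- [d4 c6]
D3: mem[0x15..0x18] <- [02 03 d4 c6]
D4: mem[0x10..0x17] <- [2a e7 76 71 6c da 9f 17]
query mem[0x18]=0xc6, mem[0x00]=0xfc, mem[0x12]=0x76

MEM[0x18,0x00,0x12] = c6 fc 76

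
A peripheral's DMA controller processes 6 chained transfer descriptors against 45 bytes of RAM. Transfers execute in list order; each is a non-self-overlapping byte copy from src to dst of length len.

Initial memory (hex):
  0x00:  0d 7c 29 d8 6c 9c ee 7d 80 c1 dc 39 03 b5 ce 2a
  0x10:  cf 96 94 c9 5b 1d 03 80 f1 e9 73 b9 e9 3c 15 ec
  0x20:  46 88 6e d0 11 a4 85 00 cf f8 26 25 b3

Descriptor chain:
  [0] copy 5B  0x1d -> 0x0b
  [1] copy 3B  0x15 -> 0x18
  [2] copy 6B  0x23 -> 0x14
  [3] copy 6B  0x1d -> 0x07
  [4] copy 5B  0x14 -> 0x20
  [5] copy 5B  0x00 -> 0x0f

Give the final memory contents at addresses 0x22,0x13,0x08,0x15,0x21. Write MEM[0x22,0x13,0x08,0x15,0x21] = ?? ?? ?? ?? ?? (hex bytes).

D0: mem[0x0b..0x0f] <- [3c 15 ec 46 88]
D1: mem[0x18..0x1a] <- [1d 03 80]
D2: mem[0x14..0x19] <- [d0 11 a4 85 00 cf]
D3: mem[0x07..0x0c] <- [3c 15 ec 46 88 6e]
D4: mem[0x20..0x24] <- [d0 11 a4 85 00]
D5: mem[0x0f..0x13] <- [0d 7c 29 d8 6c]
query mem[0x22]=0xa4, mem[0x13]=0x6c, mem[0x08]=0x15, mem[0x15]=0x11, mem[0x21]=0x11

MEM[0x22,0x13,0x08,0x15,0x21] = a4 6c 15 11 11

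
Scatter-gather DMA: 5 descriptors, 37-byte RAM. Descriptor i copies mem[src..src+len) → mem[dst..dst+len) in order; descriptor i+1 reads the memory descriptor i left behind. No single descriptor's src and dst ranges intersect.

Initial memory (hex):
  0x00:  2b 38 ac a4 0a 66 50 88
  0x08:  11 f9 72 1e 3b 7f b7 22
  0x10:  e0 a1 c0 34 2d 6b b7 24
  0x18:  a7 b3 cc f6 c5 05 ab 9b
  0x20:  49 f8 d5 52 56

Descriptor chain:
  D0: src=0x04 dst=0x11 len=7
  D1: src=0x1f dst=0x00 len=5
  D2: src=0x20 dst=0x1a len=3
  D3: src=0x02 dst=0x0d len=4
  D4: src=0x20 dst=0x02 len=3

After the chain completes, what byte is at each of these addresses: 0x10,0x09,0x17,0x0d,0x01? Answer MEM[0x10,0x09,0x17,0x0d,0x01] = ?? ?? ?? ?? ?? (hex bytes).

  after D0: wrote 7B at 0x11 = 0a66508811f972
  after D1: wrote 5B at 0x00 = 9b49f8d552
  after D2: wrote 3B at 0x1a = 49f8d5
  after D3: wrote 4B at 0x0d = f8d55266
  after D4: wrote 3B at 0x02 = 49f8d5
query mem[0x10]=0x66, mem[0x09]=0xf9, mem[0x17]=0x72, mem[0x0d]=0xf8, mem[0x01]=0x49

MEM[0x10,0x09,0x17,0x0d,0x01] = 66 f9 72 f8 49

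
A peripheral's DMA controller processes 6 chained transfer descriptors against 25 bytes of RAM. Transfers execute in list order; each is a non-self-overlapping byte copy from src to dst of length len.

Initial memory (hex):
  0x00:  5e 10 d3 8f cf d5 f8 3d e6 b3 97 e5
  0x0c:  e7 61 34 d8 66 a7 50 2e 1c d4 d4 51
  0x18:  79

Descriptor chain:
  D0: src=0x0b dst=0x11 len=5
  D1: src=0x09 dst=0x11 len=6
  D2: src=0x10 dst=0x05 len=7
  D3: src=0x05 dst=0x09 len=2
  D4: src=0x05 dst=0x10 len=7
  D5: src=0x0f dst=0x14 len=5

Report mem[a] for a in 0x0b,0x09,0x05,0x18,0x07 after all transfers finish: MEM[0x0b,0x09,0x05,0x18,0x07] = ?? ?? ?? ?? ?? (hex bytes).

  after D0: wrote 5B at 0x11 = e5e76134d8
  after D1: wrote 6B at 0x11 = b397e5e76134
  after D2: wrote 7B at 0x05 = 66b397e5e76134
  after D3: wrote 2B at 0x09 = 66b3
  after D4: wrote 7B at 0x10 = 66b397e566b334
  after D5: wrote 5B at 0x14 = d866b397e5
query mem[0x0b]=0x34, mem[0x09]=0x66, mem[0x05]=0x66, mem[0x18]=0xe5, mem[0x07]=0x97

MEM[0x0b,0x09,0x05,0x18,0x07] = 34 66 66 e5 97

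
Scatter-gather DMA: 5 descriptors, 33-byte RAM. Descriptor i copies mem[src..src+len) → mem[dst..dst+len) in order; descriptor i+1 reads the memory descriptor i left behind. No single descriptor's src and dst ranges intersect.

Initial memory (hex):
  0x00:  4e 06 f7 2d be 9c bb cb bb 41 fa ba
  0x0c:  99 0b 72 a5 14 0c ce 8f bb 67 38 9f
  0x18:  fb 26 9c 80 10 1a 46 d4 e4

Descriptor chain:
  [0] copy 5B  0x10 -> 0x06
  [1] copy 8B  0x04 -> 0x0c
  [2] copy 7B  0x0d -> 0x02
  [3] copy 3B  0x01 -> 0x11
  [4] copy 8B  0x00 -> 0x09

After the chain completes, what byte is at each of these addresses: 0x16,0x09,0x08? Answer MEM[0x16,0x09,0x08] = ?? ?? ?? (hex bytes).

MEM[0x16,0x09,0x08] = 38 4e ba

D0: mem[0x06..0x0a] <- [14 0c ce 8f bb]
D1: mem[0x0c..0x13] <- [be 9c 14 0c ce 8f bb ba]
D2: mem[0x02..0x08] <- [9c 14 0c ce 8f bb ba]
D3: mem[0x11..0x13] <- [06 9c 14]
D4: mem[0x09..0x10] <- [4e 06 9c 14 0c ce 8f bb]
query mem[0x16]=0x38, mem[0x09]=0x4e, mem[0x08]=0xba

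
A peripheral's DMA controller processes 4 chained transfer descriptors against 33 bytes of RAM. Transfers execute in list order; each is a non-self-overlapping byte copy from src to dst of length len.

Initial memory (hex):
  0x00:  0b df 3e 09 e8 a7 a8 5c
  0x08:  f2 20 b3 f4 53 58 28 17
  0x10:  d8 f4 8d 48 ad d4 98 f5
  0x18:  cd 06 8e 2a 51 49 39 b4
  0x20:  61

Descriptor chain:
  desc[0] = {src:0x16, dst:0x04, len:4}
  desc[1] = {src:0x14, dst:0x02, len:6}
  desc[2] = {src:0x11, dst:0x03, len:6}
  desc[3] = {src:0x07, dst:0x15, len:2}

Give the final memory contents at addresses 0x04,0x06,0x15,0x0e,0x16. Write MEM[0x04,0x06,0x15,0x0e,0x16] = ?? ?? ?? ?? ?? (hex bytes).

MEM[0x04,0x06,0x15,0x0e,0x16] = 8d ad d4 28 98

#0 dst[0x04+4] := {0x98,0xf5,0xcd,0x06}
#1 dst[0x02+6] := {0xad,0xd4,0x98,0xf5,0xcd,0x06}
#2 dst[0x03+6] := {0xf4,0x8d,0x48,0xad,0xd4,0x98}
#3 dst[0x15+2] := {0xd4,0x98}
query mem[0x04]=0x8d, mem[0x06]=0xad, mem[0x15]=0xd4, mem[0x0e]=0x28, mem[0x16]=0x98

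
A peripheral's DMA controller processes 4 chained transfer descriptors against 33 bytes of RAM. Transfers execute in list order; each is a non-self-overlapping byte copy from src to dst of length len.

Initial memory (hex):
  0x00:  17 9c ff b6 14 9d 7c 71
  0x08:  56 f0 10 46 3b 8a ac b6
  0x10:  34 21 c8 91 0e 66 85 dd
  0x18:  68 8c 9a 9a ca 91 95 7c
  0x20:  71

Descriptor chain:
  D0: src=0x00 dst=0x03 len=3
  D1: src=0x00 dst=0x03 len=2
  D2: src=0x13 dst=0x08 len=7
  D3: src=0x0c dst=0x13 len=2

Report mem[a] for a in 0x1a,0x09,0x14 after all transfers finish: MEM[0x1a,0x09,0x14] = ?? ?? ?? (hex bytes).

MEM[0x1a,0x09,0x14] = 9a 0e 68

[0] 0x00->0x03 len=3 : 17 9c ff
[1] 0x00->0x03 len=2 : 17 9c
[2] 0x13->0x08 len=7 : 91 0e 66 85 dd 68 8c
[3] 0x0c->0x13 len=2 : dd 68
query mem[0x1a]=0x9a, mem[0x09]=0x0e, mem[0x14]=0x68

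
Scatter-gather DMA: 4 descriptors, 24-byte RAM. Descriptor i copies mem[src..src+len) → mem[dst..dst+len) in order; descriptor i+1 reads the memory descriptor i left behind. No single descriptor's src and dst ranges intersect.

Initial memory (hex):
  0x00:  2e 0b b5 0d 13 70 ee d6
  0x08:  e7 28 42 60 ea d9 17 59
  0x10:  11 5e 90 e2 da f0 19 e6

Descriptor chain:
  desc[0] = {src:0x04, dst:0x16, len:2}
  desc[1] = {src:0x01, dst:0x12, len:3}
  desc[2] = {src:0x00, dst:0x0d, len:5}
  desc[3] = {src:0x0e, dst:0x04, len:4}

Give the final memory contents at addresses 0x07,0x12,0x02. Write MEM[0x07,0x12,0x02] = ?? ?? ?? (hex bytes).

#0 dst[0x16+2] := {0x13,0x70}
#1 dst[0x12+3] := {0x0b,0xb5,0x0d}
#2 dst[0x0d+5] := {0x2e,0x0b,0xb5,0x0d,0x13}
#3 dst[0x04+4] := {0x0b,0xb5,0x0d,0x13}
query mem[0x07]=0x13, mem[0x12]=0x0b, mem[0x02]=0xb5

MEM[0x07,0x12,0x02] = 13 0b b5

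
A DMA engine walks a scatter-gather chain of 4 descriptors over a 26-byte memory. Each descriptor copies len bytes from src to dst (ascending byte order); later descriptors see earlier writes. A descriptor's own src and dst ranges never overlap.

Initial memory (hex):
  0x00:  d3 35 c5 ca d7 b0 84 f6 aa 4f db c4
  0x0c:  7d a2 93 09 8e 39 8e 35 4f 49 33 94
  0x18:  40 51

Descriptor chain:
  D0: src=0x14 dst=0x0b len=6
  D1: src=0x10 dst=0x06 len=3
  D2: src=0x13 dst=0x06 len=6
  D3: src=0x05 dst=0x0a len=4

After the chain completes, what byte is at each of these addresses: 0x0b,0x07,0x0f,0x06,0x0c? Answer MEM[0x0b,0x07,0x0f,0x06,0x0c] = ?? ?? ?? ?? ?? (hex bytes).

MEM[0x0b,0x07,0x0f,0x06,0x0c] = 35 4f 40 35 4f

  after D0: wrote 6B at 0x0b = 4f4933944051
  after D1: wrote 3B at 0x06 = 51398e
  after D2: wrote 6B at 0x06 = 354f49339440
  after D3: wrote 4B at 0x0a = b0354f49
query mem[0x0b]=0x35, mem[0x07]=0x4f, mem[0x0f]=0x40, mem[0x06]=0x35, mem[0x0c]=0x4f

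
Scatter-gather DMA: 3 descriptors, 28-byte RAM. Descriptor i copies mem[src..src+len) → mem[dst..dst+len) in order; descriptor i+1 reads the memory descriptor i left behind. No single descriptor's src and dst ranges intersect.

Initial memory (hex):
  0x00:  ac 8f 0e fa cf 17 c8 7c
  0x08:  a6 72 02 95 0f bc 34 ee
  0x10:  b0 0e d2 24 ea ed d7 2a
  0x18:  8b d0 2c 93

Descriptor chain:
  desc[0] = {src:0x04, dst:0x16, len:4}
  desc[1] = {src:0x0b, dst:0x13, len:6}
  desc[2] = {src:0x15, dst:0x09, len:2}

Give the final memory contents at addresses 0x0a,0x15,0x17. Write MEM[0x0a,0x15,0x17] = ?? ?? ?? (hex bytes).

D0: mem[0x16..0x19] <- [cf 17 c8 7c]
D1: mem[0x13..0x18] <- [95 0f bc 34 ee b0]
D2: mem[0x09..0x0a] <- [bc 34]
query mem[0x0a]=0x34, mem[0x15]=0xbc, mem[0x17]=0xee

MEM[0x0a,0x15,0x17] = 34 bc ee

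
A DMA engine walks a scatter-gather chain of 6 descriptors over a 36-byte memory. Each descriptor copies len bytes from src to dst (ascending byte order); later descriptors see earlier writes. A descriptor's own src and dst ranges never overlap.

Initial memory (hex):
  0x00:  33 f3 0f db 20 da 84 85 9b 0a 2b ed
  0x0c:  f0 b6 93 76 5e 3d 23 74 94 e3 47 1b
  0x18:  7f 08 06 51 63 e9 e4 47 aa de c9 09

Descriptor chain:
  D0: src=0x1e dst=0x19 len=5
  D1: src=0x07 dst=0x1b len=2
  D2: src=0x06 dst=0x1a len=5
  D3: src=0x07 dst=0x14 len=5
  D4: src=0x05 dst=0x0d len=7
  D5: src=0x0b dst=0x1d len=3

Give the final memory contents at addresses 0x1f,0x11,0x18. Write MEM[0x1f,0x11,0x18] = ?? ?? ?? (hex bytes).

MEM[0x1f,0x11,0x18] = da 0a ed

D0: mem[0x19..0x1d] <- [e4 47 aa de c9]
D1: mem[0x1b..0x1c] <- [85 9b]
D2: mem[0x1a..0x1e] <- [84 85 9b 0a 2b]
D3: mem[0x14..0x18] <- [85 9b 0a 2b ed]
D4: mem[0x0d..0x13] <- [da 84 85 9b 0a 2b ed]
D5: mem[0x1d..0x1f] <- [ed f0 da]
query mem[0x1f]=0xda, mem[0x11]=0x0a, mem[0x18]=0xed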